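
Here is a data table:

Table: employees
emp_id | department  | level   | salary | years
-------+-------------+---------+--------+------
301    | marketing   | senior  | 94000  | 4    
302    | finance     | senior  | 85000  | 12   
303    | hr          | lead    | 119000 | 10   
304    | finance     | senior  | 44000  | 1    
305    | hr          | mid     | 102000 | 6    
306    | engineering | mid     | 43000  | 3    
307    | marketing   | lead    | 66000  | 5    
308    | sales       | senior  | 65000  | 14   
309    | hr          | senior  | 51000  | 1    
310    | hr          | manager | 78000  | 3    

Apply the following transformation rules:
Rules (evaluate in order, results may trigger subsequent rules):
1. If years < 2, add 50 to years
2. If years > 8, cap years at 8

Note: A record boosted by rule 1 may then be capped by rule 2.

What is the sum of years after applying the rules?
61

Step 1: Apply rule 1 to records with years < 2
  - 2 records get bonus of 50
  - Of these, 2 records then exceed 8 and get capped
Step 2: Apply rule 2 to records with years > 8
  - 3 records (original) are capped
Step 3: Calculate final sum = 61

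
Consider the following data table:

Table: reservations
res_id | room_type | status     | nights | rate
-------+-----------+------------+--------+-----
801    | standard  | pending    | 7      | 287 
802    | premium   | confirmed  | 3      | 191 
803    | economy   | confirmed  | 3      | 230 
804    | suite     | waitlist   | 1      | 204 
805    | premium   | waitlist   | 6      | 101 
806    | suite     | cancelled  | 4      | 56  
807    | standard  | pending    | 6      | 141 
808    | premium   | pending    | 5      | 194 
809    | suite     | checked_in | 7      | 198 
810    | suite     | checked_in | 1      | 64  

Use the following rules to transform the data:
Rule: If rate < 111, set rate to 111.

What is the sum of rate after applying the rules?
1778

Step 1: 3 records have rate < 111
Step 2: These records originally summed to 221
Step 3: After setting to minimum: 3 × 111 = 333
Step 4: Unaffected records sum: 1445
Step 5: Final sum = 333 + 1445 = 1778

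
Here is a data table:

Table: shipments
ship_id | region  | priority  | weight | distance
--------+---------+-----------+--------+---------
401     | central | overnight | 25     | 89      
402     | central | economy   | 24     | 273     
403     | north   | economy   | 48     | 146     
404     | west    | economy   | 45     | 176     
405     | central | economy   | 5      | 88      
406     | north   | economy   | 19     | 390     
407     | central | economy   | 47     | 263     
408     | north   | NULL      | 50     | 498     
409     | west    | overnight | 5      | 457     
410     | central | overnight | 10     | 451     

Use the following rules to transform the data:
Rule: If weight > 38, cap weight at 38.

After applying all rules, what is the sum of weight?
240

Step 1: 4 records have weight > 38
Step 2: These records originally summed to 190
Step 3: After capping: 4 × 38 = 152
Step 4: Unaffected records sum: 88
Step 5: Final sum = 152 + 88 = 240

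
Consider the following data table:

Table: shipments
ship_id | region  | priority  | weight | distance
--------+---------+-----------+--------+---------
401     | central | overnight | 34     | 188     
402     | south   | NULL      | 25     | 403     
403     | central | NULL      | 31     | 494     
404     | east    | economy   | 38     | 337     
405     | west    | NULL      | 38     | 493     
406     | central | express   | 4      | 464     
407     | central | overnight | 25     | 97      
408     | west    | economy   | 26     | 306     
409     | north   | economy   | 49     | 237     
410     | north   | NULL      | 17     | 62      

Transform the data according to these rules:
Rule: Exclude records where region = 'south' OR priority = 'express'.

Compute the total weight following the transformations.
258

Step 1: Find records where region = 'south' OR priority = 'express'
Step 2: 2 records match, summing to 29
Step 3: Original sum: 287
Step 4: Remaining sum = 287 - 29 = 258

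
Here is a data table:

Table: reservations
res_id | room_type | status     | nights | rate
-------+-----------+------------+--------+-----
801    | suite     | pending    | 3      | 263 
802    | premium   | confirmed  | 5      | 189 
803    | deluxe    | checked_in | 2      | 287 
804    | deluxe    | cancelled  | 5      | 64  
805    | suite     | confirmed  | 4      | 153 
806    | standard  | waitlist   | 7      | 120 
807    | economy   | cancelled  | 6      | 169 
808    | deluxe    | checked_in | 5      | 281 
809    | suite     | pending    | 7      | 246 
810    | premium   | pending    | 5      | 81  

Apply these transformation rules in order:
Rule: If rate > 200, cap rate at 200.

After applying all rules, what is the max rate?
200

Step 1: Original maximum rate = 287
Step 2: Apply cap at 200
Step 3: 4 records had rate > 200 and were capped
Step 4: Maximum after transformation = 200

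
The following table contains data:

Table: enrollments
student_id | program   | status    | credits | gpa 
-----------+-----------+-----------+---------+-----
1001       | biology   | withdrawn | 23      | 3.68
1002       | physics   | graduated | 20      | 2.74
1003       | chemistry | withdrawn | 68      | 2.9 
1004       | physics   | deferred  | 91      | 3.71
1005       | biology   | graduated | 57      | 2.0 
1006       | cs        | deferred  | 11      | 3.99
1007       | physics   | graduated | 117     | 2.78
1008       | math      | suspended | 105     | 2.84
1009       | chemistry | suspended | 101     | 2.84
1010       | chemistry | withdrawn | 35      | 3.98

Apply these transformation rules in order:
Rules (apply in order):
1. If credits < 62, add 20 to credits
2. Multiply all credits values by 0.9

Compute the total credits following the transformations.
655.2

Step 1: Apply Rule 1 - Add 20 to records with credits < 62
  - 5 records affected: 146 + (5 × 20) = 246
  - Unaffected records: 482
  - Sum after Rule 1: 728
Step 2: Apply Rule 2 - Multiply all by 0.9
  - 728 × 0.9 = 655.2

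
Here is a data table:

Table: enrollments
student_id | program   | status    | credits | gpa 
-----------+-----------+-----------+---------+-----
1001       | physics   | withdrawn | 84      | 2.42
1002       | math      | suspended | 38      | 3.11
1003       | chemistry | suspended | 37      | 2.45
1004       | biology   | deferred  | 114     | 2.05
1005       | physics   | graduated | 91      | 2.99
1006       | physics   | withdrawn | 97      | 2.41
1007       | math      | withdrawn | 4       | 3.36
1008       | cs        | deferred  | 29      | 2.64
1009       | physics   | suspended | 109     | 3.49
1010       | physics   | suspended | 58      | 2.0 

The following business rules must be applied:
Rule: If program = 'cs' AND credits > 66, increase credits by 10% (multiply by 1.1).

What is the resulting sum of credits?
661

Step 1: Find records where program = 'cs' AND credits > 66
Step 2: 0 records match, summing to 0
Step 3: After multiplier: 0 × 1.1 = 0.0
Step 4: Unaffected records sum: 661
Step 5: Final sum = 0.0 + 661 = 661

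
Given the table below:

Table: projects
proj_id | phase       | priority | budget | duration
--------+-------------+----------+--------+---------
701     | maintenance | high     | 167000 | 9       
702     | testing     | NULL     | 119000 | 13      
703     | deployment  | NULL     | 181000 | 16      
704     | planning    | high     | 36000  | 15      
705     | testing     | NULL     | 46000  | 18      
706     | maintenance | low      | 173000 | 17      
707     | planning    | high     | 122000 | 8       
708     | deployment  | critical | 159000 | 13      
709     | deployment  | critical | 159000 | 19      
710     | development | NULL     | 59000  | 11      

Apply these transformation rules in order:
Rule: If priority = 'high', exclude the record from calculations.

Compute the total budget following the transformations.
896000

Step 1: Identify records where priority = 'high'
Step 2: The excluded records sum to 325000
Step 3: Original total budget = 1221000
Step 4: Remaining total = 1221000 - 325000 = 896000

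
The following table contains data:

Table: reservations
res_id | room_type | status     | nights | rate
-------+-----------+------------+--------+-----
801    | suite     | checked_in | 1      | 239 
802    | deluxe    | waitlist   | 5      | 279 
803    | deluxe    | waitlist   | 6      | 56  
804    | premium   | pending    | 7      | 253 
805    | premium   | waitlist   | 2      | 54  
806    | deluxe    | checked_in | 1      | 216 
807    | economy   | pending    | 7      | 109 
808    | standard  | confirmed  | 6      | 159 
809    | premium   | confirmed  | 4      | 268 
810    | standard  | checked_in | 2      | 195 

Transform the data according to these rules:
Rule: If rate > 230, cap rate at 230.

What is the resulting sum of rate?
1709

Step 1: 4 records have rate > 230
Step 2: These records originally summed to 1039
Step 3: After capping: 4 × 230 = 920
Step 4: Unaffected records sum: 789
Step 5: Final sum = 920 + 789 = 1709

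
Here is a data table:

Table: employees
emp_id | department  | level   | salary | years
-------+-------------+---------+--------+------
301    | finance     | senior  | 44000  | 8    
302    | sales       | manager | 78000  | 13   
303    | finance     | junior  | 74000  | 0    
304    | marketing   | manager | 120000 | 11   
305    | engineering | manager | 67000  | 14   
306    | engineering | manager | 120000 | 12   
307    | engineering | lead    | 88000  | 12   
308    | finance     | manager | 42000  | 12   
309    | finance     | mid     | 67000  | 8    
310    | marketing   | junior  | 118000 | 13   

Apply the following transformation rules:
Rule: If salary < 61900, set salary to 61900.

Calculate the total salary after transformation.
855800

Step 1: 2 records have salary < 61900
Step 2: These records originally summed to 86000
Step 3: After setting to minimum: 2 × 61900 = 123800
Step 4: Unaffected records sum: 732000
Step 5: Final sum = 123800 + 732000 = 855800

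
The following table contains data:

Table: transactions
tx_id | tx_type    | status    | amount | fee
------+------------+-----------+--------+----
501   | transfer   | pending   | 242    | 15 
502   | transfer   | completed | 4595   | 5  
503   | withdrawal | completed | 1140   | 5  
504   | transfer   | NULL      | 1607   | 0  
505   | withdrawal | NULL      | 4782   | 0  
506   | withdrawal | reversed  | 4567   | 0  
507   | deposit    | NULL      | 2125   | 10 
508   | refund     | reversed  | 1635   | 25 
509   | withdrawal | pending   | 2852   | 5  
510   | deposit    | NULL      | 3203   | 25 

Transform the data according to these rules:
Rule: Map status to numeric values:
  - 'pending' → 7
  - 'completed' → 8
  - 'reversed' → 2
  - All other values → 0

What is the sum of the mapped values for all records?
34

Step 1: Apply mapping to each record
Step 2: Count by status:
  'pending': 2 records × 7 = 14
  'completed': 2 records × 8 = 16
  'reversed': 2 records × 2 = 4
Step 3: Sum all mapped values = 34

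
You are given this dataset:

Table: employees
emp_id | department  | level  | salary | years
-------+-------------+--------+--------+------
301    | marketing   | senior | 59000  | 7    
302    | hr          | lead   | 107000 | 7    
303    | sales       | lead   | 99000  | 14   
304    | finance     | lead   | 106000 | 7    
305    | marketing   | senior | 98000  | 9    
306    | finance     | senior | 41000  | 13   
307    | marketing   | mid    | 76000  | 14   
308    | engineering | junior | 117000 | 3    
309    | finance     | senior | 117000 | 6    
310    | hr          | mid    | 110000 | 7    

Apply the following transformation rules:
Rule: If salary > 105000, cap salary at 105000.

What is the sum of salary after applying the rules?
898000

Step 1: 5 records have salary > 105000
Step 2: These records originally summed to 557000
Step 3: After capping: 5 × 105000 = 525000
Step 4: Unaffected records sum: 373000
Step 5: Final sum = 525000 + 373000 = 898000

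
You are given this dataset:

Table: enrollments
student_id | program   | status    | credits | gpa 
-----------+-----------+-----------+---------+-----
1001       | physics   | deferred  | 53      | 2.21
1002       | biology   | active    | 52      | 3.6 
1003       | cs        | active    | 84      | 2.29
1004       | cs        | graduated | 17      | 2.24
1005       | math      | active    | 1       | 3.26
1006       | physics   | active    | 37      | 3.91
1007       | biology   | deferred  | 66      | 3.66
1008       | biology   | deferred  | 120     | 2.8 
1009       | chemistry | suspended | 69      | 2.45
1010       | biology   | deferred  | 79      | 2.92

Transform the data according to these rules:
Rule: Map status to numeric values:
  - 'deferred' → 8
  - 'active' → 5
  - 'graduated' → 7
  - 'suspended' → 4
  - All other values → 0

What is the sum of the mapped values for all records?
63

Step 1: Apply mapping to each record
Step 2: Count by status:
  'deferred': 4 records × 8 = 32
  'active': 4 records × 5 = 20
  'graduated': 1 records × 7 = 7
  'suspended': 1 records × 4 = 4
Step 3: Sum all mapped values = 63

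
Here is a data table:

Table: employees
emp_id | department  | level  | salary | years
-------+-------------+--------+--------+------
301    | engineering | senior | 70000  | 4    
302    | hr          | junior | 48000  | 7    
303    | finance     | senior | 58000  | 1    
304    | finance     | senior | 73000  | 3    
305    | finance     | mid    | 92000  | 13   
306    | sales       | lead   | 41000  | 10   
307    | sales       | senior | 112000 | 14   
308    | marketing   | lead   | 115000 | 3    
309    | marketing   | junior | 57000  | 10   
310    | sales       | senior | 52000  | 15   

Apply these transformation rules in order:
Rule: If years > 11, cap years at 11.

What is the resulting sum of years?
71

Step 1: 3 records have years > 11
Step 2: These records originally summed to 42
Step 3: After capping: 3 × 11 = 33
Step 4: Unaffected records sum: 38
Step 5: Final sum = 33 + 38 = 71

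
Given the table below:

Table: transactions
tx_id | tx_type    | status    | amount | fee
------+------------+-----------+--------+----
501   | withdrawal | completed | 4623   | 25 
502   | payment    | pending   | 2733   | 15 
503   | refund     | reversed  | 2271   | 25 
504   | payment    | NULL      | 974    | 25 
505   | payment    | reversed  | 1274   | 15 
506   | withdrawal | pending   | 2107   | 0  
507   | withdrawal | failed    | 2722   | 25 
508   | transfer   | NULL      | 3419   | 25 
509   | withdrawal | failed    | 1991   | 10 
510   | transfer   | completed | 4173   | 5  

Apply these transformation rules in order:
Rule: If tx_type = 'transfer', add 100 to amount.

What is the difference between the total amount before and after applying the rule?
200

Step 1: Original sum of amount = 26287
Step 2: 2 records have tx_type = 'transfer'
Step 3: Each affected record changes by 100
Step 4: Total change = 2 × 100 = 200
Step 5: New sum = 26287 + 200 = 26487
Step 6: Difference = |26487 - 26287| = 200
        (Sum increased by 200)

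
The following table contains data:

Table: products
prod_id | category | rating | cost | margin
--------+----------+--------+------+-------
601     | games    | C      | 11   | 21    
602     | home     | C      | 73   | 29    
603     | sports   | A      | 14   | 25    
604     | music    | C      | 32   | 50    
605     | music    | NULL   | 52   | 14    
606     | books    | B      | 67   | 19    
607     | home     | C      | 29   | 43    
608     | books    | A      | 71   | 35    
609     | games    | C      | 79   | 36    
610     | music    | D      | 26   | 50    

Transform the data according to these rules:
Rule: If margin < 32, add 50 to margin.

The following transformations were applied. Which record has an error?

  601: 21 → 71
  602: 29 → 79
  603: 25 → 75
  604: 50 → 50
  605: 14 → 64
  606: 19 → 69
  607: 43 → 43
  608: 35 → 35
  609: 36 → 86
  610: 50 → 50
Record 609 has an error. The correct transformed value should be 36, not 86.

Step 1: Check each record against the rule
Step 2: Record 609 has margin = 36
Step 3: Since 36 >= 32, the bonus should not have been applied
Step 4: Correct value = 36, but claimed value = 86
Conclusion: Record 609 has the error.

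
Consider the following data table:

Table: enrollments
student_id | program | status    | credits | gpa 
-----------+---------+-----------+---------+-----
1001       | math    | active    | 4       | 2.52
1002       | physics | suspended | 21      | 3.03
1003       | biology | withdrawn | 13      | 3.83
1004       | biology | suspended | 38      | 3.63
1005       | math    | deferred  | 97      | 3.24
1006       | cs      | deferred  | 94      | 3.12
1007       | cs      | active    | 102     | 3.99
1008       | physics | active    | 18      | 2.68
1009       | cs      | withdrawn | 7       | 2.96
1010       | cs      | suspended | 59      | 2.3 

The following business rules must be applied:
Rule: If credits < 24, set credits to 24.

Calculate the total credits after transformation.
510

Step 1: 5 records have credits < 24
Step 2: These records originally summed to 63
Step 3: After setting to minimum: 5 × 24 = 120
Step 4: Unaffected records sum: 390
Step 5: Final sum = 120 + 390 = 510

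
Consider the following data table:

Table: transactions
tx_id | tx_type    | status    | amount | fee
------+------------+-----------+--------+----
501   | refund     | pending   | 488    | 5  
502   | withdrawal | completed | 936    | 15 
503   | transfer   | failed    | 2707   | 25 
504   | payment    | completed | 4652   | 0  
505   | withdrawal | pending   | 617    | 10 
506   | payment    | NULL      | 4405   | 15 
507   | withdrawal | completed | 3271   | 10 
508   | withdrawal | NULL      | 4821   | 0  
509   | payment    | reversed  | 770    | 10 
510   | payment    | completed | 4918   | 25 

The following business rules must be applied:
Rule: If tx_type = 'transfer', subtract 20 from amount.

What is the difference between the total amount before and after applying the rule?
20

Step 1: Original sum of amount = 27585
Step 2: 1 records have tx_type = 'transfer'
Step 3: Each affected record changes by -20
Step 4: Total change = 1 × -20 = -20
Step 5: New sum = 27585 + -20 = 27565
Step 6: Difference = |27565 - 27585| = 20
        (Sum decreased by 20)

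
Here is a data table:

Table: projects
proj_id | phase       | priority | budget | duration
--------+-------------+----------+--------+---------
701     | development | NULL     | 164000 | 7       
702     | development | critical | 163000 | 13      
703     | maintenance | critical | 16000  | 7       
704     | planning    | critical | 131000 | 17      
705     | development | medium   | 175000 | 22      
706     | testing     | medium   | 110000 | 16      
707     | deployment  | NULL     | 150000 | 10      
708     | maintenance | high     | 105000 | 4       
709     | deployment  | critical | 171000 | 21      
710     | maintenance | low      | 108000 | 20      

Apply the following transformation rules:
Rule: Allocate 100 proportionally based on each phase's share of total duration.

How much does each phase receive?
deployment: 22.63, development: 30.66, maintenance: 22.63, planning: 12.41, testing: 11.68

Step 1: Calculate total duration = 137
Step 2: Calculate each phase's proportion:
  deployment: 31/137 = 22.63% → 22.63
  development: 42/137 = 30.66% → 30.66
  maintenance: 31/137 = 22.63% → 22.63
  planning: 17/137 = 12.41% → 12.41
  testing: 16/137 = 11.68% → 11.68
Step 3: Verify: sum of allocations ≈ 100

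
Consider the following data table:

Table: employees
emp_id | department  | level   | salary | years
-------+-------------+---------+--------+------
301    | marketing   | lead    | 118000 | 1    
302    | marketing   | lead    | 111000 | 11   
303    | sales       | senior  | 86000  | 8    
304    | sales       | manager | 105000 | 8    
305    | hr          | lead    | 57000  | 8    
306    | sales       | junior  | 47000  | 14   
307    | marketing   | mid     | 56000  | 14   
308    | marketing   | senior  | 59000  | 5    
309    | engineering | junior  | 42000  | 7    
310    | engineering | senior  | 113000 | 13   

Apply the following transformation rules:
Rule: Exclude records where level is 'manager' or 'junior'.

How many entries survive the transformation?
7

Step 1: Count records to exclude
  - 1 (manager) + 2 (junior) = 3 records
Step 2: Total records: 10
Step 3: Remaining = 10 - 3 = 7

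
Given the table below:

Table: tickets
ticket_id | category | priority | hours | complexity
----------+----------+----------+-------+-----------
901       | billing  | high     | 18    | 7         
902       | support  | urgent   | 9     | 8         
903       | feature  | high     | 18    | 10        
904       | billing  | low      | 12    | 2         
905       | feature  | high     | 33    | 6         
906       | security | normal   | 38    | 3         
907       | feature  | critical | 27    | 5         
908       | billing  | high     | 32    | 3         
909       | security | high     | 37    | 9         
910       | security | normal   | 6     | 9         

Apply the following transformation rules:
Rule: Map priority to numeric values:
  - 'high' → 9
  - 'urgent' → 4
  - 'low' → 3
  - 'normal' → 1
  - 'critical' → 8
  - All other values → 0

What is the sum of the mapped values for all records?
62

Step 1: Apply mapping to each record
Step 2: Count by status:
  'high': 5 records × 9 = 45
  'urgent': 1 records × 4 = 4
  'low': 1 records × 3 = 3
  'normal': 2 records × 1 = 2
  'critical': 1 records × 8 = 8
Step 3: Sum all mapped values = 62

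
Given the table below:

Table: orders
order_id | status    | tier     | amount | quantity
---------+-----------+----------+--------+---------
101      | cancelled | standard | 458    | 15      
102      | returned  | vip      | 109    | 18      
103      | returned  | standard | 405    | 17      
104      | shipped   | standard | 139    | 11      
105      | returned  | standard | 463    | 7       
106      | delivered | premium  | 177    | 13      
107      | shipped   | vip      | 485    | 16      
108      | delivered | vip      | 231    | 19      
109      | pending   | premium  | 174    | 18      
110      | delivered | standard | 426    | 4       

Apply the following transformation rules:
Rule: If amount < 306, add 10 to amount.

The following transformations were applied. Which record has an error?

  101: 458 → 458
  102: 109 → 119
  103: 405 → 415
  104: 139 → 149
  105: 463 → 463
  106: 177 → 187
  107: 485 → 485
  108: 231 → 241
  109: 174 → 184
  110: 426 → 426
Record 103 has an error. The correct transformed value should be 405, not 415.

Step 1: Check each record against the rule
Step 2: Record 103 has amount = 405
Step 3: Since 405 >= 306, the bonus should not have been applied
Step 4: Correct value = 405, but claimed value = 415
Conclusion: Record 103 has the error.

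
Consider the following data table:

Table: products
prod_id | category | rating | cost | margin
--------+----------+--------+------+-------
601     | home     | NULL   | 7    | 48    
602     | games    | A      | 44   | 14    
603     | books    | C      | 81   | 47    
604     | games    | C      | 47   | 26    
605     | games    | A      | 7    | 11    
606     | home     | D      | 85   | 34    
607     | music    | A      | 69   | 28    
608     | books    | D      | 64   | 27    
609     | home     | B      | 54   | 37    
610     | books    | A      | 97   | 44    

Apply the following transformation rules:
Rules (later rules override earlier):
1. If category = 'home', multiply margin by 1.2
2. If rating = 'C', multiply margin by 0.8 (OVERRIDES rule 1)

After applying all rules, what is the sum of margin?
325.2

Step 1: Rule 2 takes priority for records with rating = 'C'
  - 2 records: 73 × 0.8 = 58.4
Step 2: Rule 1 applies to remaining records with category = 'home'
  - 3 records: 119 × 1.2 = 142.8
Step 3: Other records unchanged: 124
Step 4: Final sum = 58.4 + 142.8 + 124 = 325.2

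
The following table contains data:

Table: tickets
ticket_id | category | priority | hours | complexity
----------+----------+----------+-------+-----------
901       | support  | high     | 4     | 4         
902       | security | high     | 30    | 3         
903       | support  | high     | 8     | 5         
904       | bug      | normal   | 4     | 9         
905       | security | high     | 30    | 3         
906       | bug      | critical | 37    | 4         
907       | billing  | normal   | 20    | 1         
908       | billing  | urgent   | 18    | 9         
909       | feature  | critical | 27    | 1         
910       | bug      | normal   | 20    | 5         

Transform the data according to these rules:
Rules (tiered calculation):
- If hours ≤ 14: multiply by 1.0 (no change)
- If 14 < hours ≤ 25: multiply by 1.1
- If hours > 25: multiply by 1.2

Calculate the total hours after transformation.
228.6

Step 1: Tier 1 (hours ≤ 14): 3 records, sum = 16 × 1.0 = 16.0
Step 2: Tier 2 (14 < hours ≤ 25): 3 records, sum = 58 × 1.1 = 63.8
Step 3: Tier 3 (hours > 25): 4 records, sum = 124 × 1.2 = 148.8
Step 4: Final sum = 16.0 + 63.8 + 148.8 = 228.6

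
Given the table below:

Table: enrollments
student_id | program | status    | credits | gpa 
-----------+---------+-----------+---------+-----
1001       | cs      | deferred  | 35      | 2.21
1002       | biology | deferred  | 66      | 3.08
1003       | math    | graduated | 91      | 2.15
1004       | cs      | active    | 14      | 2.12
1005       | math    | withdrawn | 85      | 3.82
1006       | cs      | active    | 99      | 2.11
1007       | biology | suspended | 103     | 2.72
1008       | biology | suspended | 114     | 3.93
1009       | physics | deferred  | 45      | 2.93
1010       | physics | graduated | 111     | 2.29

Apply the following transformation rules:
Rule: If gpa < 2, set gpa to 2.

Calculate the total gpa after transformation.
27.36

Step 1: 0 records have gpa < 2
Step 2: These records originally summed to 0
Step 3: After setting to minimum: 0 × 2 = 0
Step 4: Unaffected records sum: 27.36
Step 5: Final sum = 0 + 27.36 = 27.36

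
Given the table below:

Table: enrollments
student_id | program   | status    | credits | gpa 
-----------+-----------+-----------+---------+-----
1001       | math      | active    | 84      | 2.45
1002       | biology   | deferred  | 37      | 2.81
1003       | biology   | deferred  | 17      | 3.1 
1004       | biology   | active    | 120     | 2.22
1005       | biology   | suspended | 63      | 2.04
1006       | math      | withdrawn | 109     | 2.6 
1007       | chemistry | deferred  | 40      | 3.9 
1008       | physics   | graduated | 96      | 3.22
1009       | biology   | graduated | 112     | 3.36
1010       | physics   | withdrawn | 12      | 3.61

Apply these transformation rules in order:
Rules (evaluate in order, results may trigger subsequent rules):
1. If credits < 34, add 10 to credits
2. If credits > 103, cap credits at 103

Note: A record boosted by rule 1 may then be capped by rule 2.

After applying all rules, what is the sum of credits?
678

Step 1: Apply rule 1 to records with credits < 34
  - 2 records get bonus of 10
  - Of these, 0 records then exceed 103 and get capped
Step 2: Apply rule 2 to records with credits > 103
  - 3 records (original) are capped
Step 3: Calculate final sum = 678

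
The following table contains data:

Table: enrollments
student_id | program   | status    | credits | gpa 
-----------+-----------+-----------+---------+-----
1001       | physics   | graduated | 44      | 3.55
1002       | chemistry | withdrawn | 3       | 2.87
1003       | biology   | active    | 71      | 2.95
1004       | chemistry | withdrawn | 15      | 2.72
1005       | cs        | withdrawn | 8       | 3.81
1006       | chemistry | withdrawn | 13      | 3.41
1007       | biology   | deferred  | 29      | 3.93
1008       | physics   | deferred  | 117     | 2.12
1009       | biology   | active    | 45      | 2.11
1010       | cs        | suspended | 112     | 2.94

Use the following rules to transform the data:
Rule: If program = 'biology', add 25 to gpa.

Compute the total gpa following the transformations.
105.41

Step 1: Count records where program = 'biology': 3
Step 2: Total bonus added: 3 × 25 = 75
Step 3: Original sum of gpa: 30.41
Step 4: Final sum = 30.41 + 75 = 105.41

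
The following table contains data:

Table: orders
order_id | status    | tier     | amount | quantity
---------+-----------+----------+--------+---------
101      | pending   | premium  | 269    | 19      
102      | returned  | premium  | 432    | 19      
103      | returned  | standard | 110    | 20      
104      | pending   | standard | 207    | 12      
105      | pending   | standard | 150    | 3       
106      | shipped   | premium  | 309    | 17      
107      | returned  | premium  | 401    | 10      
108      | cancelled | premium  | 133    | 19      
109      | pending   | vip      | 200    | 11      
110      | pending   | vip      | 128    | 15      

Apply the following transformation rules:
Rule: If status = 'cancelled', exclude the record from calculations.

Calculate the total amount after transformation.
2206

Step 1: Identify records where status = 'cancelled'
Step 2: The excluded records sum to 133
Step 3: Original total amount = 2339
Step 4: Remaining total = 2339 - 133 = 2206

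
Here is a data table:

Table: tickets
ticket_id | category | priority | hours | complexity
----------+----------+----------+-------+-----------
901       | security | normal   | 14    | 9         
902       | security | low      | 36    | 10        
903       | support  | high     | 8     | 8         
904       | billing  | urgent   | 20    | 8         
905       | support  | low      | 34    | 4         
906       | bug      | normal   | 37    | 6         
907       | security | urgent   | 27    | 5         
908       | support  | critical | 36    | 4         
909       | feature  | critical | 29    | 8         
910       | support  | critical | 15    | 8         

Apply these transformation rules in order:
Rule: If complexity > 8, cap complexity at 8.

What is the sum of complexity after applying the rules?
67

Step 1: 2 records have complexity > 8
Step 2: These records originally summed to 19
Step 3: After capping: 2 × 8 = 16
Step 4: Unaffected records sum: 51
Step 5: Final sum = 16 + 51 = 67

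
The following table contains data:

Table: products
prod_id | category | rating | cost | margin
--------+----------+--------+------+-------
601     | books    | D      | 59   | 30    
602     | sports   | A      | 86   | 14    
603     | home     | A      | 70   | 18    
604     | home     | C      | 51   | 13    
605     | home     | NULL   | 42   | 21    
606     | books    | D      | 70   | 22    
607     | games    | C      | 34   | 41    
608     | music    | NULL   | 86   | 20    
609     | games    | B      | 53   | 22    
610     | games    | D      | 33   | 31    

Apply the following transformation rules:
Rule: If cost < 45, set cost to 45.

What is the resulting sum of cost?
610

Step 1: 3 records have cost < 45
Step 2: These records originally summed to 109
Step 3: After setting to minimum: 3 × 45 = 135
Step 4: Unaffected records sum: 475
Step 5: Final sum = 135 + 475 = 610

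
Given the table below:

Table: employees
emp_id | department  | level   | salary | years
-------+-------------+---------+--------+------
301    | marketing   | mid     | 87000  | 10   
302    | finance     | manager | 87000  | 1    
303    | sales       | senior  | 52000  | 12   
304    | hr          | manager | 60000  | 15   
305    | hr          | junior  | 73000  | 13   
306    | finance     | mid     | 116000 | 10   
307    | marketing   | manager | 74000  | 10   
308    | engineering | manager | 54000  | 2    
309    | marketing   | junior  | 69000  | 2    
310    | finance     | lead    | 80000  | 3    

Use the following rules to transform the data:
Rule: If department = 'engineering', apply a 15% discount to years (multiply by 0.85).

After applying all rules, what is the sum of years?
77.7

Step 1: Records with department = 'engineering' have total years = 2
Step 2: Apply multiplier: 2 × 0.85 = 1.7
Step 3: Other records total: 76
Step 4: Final sum = 1.7 + 76 = 77.7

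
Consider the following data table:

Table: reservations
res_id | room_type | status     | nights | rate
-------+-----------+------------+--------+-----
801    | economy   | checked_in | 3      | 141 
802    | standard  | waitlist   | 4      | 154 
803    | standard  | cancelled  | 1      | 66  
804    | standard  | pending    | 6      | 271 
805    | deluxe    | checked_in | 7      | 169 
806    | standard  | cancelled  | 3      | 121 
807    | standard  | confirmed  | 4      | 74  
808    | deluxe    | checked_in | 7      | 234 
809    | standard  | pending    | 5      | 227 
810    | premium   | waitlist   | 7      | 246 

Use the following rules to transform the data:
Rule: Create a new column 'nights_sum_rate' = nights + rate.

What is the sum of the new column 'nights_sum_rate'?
1750

Step 1: For each record, compute nights + rate
Example calculations:
  3 + 141 = 144
  4 + 154 = 158
  1 + 66 = 67
  ...
Step 2: Sum all derived values
Step 3: Total = 1750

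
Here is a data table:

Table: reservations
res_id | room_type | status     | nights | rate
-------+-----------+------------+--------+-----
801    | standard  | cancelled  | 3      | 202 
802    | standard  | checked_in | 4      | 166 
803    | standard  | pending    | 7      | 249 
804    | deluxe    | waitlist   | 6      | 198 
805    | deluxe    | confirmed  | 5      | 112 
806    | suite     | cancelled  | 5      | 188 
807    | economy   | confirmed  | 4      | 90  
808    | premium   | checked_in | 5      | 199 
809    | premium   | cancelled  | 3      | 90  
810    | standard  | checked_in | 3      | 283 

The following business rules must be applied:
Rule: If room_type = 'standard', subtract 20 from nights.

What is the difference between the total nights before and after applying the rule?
80

Step 1: Original sum of nights = 45
Step 2: 4 records have room_type = 'standard'
Step 3: Each affected record changes by -20
Step 4: Total change = 4 × -20 = -80
Step 5: New sum = 45 + -80 = -35
Step 6: Difference = |-35 - 45| = 80
        (Sum decreased by 80)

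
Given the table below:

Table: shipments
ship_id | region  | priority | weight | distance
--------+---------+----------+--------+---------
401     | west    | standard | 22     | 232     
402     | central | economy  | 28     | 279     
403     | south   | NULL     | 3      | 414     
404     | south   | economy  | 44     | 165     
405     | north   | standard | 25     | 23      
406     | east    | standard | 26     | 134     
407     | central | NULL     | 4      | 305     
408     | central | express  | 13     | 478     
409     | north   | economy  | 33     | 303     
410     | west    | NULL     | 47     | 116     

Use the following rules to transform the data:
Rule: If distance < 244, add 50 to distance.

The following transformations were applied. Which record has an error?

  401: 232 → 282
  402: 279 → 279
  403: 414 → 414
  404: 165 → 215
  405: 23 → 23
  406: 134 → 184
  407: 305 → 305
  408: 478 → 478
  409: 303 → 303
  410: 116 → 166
Record 405 has an error. The correct transformed value should be 73, not 23.

Step 1: Check each record against the rule
Step 2: Record 405 has distance = 23
Step 3: Since 23 < 244, the bonus should have been applied
Step 4: Correct value = 73, but claimed value = 23
Conclusion: Record 405 has the error.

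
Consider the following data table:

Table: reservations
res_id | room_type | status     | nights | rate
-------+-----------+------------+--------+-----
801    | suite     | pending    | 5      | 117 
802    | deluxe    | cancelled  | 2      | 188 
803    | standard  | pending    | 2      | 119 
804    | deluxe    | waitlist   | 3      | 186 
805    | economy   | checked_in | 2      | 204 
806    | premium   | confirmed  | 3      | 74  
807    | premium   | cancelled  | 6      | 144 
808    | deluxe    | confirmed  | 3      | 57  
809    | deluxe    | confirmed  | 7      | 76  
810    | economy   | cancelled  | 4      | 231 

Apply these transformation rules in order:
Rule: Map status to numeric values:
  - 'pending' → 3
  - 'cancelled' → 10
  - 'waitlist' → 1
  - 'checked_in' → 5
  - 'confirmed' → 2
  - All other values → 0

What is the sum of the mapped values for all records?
48

Step 1: Apply mapping to each record
Step 2: Count by status:
  'pending': 2 records × 3 = 6
  'cancelled': 3 records × 10 = 30
  'waitlist': 1 records × 1 = 1
  'checked_in': 1 records × 5 = 5
  'confirmed': 3 records × 2 = 6
Step 3: Sum all mapped values = 48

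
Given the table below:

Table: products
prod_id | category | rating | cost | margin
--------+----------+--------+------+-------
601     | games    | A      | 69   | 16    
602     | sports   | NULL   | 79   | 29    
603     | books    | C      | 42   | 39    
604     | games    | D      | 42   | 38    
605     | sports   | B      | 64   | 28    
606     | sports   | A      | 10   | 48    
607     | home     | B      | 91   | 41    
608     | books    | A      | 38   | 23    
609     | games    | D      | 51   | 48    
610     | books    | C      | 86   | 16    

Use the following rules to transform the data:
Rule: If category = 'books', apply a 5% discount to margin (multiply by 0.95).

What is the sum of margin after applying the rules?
322.1

Step 1: Records with category = 'books' have total margin = 78
Step 2: Apply multiplier: 78 × 0.95 = 74.1
Step 3: Other records total: 248
Step 4: Final sum = 74.1 + 248 = 322.1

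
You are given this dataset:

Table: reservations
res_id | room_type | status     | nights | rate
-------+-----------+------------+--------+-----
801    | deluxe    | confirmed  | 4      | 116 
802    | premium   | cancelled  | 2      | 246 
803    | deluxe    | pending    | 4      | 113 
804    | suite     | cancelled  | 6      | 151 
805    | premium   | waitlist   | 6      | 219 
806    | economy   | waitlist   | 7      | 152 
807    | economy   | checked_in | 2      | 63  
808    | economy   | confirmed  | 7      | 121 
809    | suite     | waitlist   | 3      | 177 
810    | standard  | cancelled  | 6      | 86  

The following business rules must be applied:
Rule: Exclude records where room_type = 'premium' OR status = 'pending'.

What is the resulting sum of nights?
35

Step 1: Find records where room_type = 'premium' OR status = 'pending'
Step 2: 3 records match, summing to 12
Step 3: Original sum: 47
Step 4: Remaining sum = 47 - 12 = 35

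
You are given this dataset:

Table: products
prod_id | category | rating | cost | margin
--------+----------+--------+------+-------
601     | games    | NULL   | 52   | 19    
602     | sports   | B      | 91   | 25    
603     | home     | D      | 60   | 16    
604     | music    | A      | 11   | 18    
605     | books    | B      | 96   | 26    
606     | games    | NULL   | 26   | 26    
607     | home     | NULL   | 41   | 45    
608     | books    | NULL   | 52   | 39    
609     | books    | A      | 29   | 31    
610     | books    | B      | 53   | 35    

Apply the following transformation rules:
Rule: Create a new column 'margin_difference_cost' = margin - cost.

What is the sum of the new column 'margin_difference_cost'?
-231

Step 1: For each record, compute margin - cost
Example calculations:
  19 - 52 = -33
  25 - 91 = -66
  16 - 60 = -44
  ...
Step 2: Sum all derived values
Step 3: Total = -231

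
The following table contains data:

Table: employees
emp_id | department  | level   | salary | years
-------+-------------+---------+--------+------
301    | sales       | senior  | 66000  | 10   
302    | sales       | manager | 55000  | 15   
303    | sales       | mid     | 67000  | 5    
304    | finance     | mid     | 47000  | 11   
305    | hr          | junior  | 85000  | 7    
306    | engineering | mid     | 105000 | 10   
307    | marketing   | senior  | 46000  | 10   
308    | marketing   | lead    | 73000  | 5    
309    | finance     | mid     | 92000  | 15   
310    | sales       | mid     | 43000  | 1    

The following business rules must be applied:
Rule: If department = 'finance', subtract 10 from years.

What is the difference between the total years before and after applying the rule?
20

Step 1: Original sum of years = 89
Step 2: 2 records have department = 'finance'
Step 3: Each affected record changes by -10
Step 4: Total change = 2 × -10 = -20
Step 5: New sum = 89 + -20 = 69
Step 6: Difference = |69 - 89| = 20
        (Sum decreased by 20)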